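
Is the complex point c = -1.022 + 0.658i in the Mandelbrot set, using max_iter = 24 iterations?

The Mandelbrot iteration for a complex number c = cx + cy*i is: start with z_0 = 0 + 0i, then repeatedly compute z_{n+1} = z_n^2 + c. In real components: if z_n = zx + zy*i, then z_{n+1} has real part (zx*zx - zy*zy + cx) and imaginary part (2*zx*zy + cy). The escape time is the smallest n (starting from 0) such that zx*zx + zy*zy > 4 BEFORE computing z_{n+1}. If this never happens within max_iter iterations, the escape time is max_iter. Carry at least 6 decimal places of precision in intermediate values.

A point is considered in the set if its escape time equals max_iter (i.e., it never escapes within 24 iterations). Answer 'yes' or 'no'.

z_0 = 0 + 0i, c = -1.0220 + 0.6580i
Iter 1: z = -1.0220 + 0.6580i, |z|^2 = 1.4774
Iter 2: z = -0.4105 + -0.6870i, |z|^2 = 0.6404
Iter 3: z = -1.3254 + 1.2220i, |z|^2 = 3.2499
Iter 4: z = -0.7585 + -2.5812i, |z|^2 = 7.2379
Escaped at iteration 4

Answer: no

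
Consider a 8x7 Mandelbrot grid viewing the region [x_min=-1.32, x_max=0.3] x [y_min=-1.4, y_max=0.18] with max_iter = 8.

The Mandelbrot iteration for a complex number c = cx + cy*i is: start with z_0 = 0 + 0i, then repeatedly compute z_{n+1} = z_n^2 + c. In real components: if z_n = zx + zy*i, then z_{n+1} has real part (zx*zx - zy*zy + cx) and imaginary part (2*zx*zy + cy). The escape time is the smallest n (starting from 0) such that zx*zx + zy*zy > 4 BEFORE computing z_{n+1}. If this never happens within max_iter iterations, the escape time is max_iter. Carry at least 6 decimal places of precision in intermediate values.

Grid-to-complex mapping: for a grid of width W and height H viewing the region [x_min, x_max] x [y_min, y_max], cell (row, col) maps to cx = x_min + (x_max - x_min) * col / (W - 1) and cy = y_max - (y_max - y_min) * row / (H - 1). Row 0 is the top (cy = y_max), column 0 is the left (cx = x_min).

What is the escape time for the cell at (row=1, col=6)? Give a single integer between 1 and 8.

Answer: 8

Derivation:
z_0 = 0 + 0i, c = 0.0686 + -0.0833i
Iter 1: z = 0.0686 + -0.0833i, |z|^2 = 0.0116
Iter 2: z = 0.0663 + -0.0948i, |z|^2 = 0.0134
Iter 3: z = 0.0640 + -0.0959i, |z|^2 = 0.0133
Iter 4: z = 0.0635 + -0.0956i, |z|^2 = 0.0132
Iter 5: z = 0.0635 + -0.0955i, |z|^2 = 0.0131
Iter 6: z = 0.0635 + -0.0955i, |z|^2 = 0.0131
Iter 7: z = 0.0635 + -0.0955i, |z|^2 = 0.0131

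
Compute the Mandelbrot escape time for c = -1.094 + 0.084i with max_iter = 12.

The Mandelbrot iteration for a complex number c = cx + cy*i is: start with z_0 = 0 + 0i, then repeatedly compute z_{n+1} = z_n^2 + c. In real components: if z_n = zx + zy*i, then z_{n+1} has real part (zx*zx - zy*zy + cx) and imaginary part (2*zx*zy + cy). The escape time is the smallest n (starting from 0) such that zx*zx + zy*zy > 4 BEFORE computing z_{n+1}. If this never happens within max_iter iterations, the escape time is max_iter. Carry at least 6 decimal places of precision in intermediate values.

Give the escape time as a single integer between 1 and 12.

Answer: 12

Derivation:
z_0 = 0 + 0i, c = -1.0940 + 0.0840i
Iter 1: z = -1.0940 + 0.0840i, |z|^2 = 1.2039
Iter 2: z = 0.0958 + -0.0998i, |z|^2 = 0.0191
Iter 3: z = -1.0948 + 0.0649i, |z|^2 = 1.2028
Iter 4: z = 0.1003 + -0.0581i, |z|^2 = 0.0134
Iter 5: z = -1.0873 + 0.0723i, |z|^2 = 1.1875
Iter 6: z = 0.0830 + -0.0733i, |z|^2 = 0.0123
Iter 7: z = -1.0925 + 0.0718i, |z|^2 = 1.1987
Iter 8: z = 0.0944 + -0.0729i, |z|^2 = 0.0142
Iter 9: z = -1.0904 + 0.0702i, |z|^2 = 1.1939
Iter 10: z = 0.0901 + -0.0692i, |z|^2 = 0.0129
Iter 11: z = -1.0907 + 0.0715i, |z|^2 = 1.1947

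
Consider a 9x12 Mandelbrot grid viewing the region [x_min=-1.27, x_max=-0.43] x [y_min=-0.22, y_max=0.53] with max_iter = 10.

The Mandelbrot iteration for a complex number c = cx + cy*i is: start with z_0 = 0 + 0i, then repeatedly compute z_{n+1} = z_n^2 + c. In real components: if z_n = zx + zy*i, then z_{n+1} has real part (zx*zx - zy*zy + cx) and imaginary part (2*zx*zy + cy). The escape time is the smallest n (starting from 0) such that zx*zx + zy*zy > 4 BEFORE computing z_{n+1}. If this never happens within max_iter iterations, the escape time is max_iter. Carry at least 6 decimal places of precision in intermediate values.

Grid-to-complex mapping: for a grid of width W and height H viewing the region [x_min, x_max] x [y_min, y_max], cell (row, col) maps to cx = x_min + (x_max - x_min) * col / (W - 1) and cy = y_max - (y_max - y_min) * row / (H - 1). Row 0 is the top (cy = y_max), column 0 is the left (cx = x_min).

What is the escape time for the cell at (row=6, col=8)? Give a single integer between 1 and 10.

z_0 = 0 + 0i, c = -0.4300 + 0.1209i
Iter 1: z = -0.4300 + 0.1209i, |z|^2 = 0.1995
Iter 2: z = -0.2597 + 0.0169i, |z|^2 = 0.0677
Iter 3: z = -0.3628 + 0.1121i, |z|^2 = 0.1442
Iter 4: z = -0.3109 + 0.0396i, |z|^2 = 0.0982
Iter 5: z = -0.3349 + 0.0963i, |z|^2 = 0.1214
Iter 6: z = -0.3271 + 0.0564i, |z|^2 = 0.1102
Iter 7: z = -0.3262 + 0.0840i, |z|^2 = 0.1134
Iter 8: z = -0.3307 + 0.0661i, |z|^2 = 0.1137
Iter 9: z = -0.3250 + 0.0772i, |z|^2 = 0.1116

Answer: 10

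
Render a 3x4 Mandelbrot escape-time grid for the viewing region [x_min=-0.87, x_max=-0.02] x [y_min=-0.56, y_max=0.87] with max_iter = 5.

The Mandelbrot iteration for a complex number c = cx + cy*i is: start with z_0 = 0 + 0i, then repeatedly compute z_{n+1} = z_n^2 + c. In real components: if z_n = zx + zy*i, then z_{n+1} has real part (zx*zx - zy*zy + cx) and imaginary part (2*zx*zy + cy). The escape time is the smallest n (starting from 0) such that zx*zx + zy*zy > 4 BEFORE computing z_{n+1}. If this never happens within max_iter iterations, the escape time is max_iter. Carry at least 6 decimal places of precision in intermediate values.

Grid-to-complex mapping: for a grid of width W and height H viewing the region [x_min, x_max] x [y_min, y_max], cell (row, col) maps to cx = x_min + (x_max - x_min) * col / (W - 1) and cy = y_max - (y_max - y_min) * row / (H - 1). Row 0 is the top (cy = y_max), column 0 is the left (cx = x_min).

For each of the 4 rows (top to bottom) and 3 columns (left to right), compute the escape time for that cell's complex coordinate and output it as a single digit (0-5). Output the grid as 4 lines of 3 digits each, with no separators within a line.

(row=0, col=0): c = -0.8700 + 0.8700i → escape time 3
(row=0, col=1): c = -0.4450 + 0.8700i → escape time 5
(row=0, col=2): c = -0.0200 + 0.8700i → escape time 5
(row=1, col=0): c = -0.8700 + 0.3933i → escape time 5
(row=1, col=1): c = -0.4450 + 0.3933i → escape time 5
(row=1, col=2): c = -0.0200 + 0.3933i → escape time 5
(row=2, col=0): c = -0.8700 + -0.0833i → escape time 5
(row=2, col=1): c = -0.4450 + -0.0833i → escape time 5
(row=2, col=2): c = -0.0200 + -0.0833i → escape time 5
(row=3, col=0): c = -0.8700 + -0.5600i → escape time 5
(row=3, col=1): c = -0.4450 + -0.5600i → escape time 5
(row=3, col=2): c = -0.0200 + -0.5600i → escape time 5

Answer: 355
555
555
555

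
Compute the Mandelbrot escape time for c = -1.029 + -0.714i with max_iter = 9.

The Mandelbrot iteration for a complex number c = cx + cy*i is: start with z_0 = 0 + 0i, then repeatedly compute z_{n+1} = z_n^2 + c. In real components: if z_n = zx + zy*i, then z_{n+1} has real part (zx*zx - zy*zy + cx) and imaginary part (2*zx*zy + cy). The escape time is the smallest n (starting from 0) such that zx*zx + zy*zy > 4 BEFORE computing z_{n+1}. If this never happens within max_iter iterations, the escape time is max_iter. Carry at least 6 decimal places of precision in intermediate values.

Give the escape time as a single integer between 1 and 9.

z_0 = 0 + 0i, c = -1.0290 + -0.7140i
Iter 1: z = -1.0290 + -0.7140i, |z|^2 = 1.5686
Iter 2: z = -0.4800 + 0.7554i, |z|^2 = 0.8010
Iter 3: z = -1.3693 + -1.4391i, |z|^2 = 3.9460
Iter 4: z = -1.2251 + 3.2272i, |z|^2 = 11.9156
Escaped at iteration 4

Answer: 4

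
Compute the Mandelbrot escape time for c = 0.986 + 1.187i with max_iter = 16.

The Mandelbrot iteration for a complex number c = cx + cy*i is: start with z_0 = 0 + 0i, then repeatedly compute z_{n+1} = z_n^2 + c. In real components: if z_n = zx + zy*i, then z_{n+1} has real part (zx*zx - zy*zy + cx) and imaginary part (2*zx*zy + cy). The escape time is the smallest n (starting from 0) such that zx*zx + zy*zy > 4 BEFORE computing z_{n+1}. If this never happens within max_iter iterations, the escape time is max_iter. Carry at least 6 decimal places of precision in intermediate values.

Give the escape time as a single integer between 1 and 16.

z_0 = 0 + 0i, c = 0.9860 + 1.1870i
Iter 1: z = 0.9860 + 1.1870i, |z|^2 = 2.3812
Iter 2: z = 0.5492 + 3.5278i, |z|^2 = 12.7468
Escaped at iteration 2

Answer: 2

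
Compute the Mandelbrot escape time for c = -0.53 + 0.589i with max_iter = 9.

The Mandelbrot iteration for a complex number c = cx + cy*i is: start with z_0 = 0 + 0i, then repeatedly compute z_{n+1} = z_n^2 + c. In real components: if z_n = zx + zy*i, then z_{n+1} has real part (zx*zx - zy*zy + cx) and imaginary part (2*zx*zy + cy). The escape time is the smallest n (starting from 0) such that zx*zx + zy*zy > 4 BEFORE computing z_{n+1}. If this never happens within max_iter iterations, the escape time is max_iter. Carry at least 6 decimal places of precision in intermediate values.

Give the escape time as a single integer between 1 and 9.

Answer: 9

Derivation:
z_0 = 0 + 0i, c = -0.5300 + 0.5890i
Iter 1: z = -0.5300 + 0.5890i, |z|^2 = 0.6278
Iter 2: z = -0.5960 + -0.0353i, |z|^2 = 0.3565
Iter 3: z = -0.1760 + 0.6311i, |z|^2 = 0.4293
Iter 4: z = -0.8973 + 0.3668i, |z|^2 = 0.9398
Iter 5: z = 0.1407 + -0.0694i, |z|^2 = 0.0246
Iter 6: z = -0.5150 + 0.5695i, |z|^2 = 0.5896
Iter 7: z = -0.5891 + 0.0024i, |z|^2 = 0.3470
Iter 8: z = -0.1830 + 0.5862i, |z|^2 = 0.3771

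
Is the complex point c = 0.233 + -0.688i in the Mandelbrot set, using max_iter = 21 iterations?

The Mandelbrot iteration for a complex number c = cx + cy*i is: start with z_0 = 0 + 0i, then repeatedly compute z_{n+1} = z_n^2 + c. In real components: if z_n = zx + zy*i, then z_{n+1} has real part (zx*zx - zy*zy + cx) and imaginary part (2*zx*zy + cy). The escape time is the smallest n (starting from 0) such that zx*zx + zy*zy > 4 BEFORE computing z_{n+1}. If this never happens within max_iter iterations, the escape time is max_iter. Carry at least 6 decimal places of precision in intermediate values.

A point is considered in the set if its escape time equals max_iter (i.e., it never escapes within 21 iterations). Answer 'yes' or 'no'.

z_0 = 0 + 0i, c = 0.2330 + -0.6880i
Iter 1: z = 0.2330 + -0.6880i, |z|^2 = 0.5276
Iter 2: z = -0.1861 + -1.0086i, |z|^2 = 1.0519
Iter 3: z = -0.7497 + -0.3127i, |z|^2 = 0.6598
Iter 4: z = 0.6972 + -0.2192i, |z|^2 = 0.5342
Iter 5: z = 0.6711 + -0.9936i, |z|^2 = 1.4377
Iter 6: z = -0.3039 + -2.0217i, |z|^2 = 4.1795
Escaped at iteration 6

Answer: no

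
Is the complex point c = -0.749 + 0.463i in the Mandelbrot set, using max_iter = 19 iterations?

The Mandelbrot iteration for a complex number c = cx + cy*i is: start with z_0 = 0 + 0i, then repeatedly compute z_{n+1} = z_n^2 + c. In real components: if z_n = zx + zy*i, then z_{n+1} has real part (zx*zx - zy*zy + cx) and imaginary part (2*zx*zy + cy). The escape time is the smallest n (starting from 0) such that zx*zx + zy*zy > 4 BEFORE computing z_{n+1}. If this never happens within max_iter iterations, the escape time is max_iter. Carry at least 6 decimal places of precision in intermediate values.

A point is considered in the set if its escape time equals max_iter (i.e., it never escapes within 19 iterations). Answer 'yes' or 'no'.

z_0 = 0 + 0i, c = -0.7490 + 0.4630i
Iter 1: z = -0.7490 + 0.4630i, |z|^2 = 0.7754
Iter 2: z = -0.4024 + -0.2306i, |z|^2 = 0.2151
Iter 3: z = -0.6403 + 0.6486i, |z|^2 = 0.8306
Iter 4: z = -0.7597 + -0.3675i, |z|^2 = 0.7122
Iter 5: z = -0.3069 + 1.0213i, |z|^2 = 1.1374
Iter 6: z = -1.6979 + -0.1640i, |z|^2 = 2.9099
Iter 7: z = 2.1071 + 1.0198i, |z|^2 = 5.4800
Escaped at iteration 7

Answer: no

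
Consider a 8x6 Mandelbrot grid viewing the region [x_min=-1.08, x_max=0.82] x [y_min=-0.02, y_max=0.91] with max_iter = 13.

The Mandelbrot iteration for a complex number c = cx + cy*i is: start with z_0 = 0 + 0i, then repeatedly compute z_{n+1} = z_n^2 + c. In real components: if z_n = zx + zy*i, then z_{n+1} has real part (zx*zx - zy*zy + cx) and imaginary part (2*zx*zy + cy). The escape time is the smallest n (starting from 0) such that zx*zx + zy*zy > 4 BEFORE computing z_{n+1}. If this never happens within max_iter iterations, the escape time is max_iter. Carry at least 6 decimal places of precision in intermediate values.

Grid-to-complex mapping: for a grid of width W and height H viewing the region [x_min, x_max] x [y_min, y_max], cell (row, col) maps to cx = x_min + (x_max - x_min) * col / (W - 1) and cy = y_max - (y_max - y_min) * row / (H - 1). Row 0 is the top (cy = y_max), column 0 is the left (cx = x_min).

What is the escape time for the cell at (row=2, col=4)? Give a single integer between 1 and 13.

z_0 = 0 + 0i, c = 0.0057 + 0.5380i
Iter 1: z = 0.0057 + 0.5380i, |z|^2 = 0.2895
Iter 2: z = -0.2837 + 0.5441i, |z|^2 = 0.3766
Iter 3: z = -0.2099 + 0.2293i, |z|^2 = 0.0966
Iter 4: z = -0.0028 + 0.4418i, |z|^2 = 0.1952
Iter 5: z = -0.1894 + 0.5355i, |z|^2 = 0.3227
Iter 6: z = -0.2452 + 0.3351i, |z|^2 = 0.1724
Iter 7: z = -0.0465 + 0.3737i, |z|^2 = 0.1418
Iter 8: z = -0.1318 + 0.5033i, |z|^2 = 0.2707
Iter 9: z = -0.2302 + 0.4054i, |z|^2 = 0.2173
Iter 10: z = -0.1056 + 0.3513i, |z|^2 = 0.1346
Iter 11: z = -0.1066 + 0.4638i, |z|^2 = 0.2265
Iter 12: z = -0.1980 + 0.4391i, |z|^2 = 0.2321

Answer: 13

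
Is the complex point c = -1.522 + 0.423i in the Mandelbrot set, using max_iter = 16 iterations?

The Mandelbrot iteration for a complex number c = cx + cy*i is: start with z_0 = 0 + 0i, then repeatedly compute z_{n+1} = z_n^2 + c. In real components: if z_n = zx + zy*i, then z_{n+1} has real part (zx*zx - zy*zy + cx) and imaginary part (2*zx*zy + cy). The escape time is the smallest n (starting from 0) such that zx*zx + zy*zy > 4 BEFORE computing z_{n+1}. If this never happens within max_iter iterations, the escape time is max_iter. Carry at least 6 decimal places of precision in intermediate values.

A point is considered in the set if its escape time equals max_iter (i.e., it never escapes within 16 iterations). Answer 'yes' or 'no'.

Answer: no

Derivation:
z_0 = 0 + 0i, c = -1.5220 + 0.4230i
Iter 1: z = -1.5220 + 0.4230i, |z|^2 = 2.4954
Iter 2: z = 0.6156 + -0.8646i, |z|^2 = 1.1265
Iter 3: z = -1.8906 + -0.6414i, |z|^2 = 3.9860
Iter 4: z = 1.6411 + 2.8484i, |z|^2 = 10.8069
Escaped at iteration 4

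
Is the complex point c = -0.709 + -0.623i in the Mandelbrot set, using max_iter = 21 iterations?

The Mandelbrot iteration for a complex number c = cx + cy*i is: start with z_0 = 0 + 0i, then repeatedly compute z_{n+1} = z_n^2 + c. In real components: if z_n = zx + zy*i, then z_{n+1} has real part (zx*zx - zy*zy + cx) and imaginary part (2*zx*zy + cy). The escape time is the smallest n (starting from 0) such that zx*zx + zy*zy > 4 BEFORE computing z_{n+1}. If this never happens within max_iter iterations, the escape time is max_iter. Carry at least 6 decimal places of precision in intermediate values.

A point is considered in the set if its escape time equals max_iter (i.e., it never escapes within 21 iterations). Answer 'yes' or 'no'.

z_0 = 0 + 0i, c = -0.7090 + -0.6230i
Iter 1: z = -0.7090 + -0.6230i, |z|^2 = 0.8908
Iter 2: z = -0.5944 + 0.2604i, |z|^2 = 0.4212
Iter 3: z = -0.4234 + -0.9326i, |z|^2 = 1.0491
Iter 4: z = -1.3994 + 0.1668i, |z|^2 = 1.9863
Iter 5: z = 1.2216 + -1.0899i, |z|^2 = 2.6802
Iter 6: z = -0.4045 + -3.2859i, |z|^2 = 10.9608
Escaped at iteration 6

Answer: no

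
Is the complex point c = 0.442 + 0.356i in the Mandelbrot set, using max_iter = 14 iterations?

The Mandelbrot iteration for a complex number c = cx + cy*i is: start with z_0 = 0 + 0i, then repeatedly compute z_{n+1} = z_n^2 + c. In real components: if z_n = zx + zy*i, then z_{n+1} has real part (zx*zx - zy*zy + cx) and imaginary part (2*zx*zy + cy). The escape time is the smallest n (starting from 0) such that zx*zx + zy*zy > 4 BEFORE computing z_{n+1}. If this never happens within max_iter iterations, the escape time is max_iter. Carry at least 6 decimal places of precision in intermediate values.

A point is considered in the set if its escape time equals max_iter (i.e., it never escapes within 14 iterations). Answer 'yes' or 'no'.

Answer: yes

Derivation:
z_0 = 0 + 0i, c = 0.4420 + 0.3560i
Iter 1: z = 0.4420 + 0.3560i, |z|^2 = 0.3221
Iter 2: z = 0.5106 + 0.6707i, |z|^2 = 0.7106
Iter 3: z = 0.2529 + 1.0410i, |z|^2 = 1.1476
Iter 4: z = -0.5776 + 0.8825i, |z|^2 = 1.1125
Iter 5: z = -0.0032 + -0.6636i, |z|^2 = 0.4403
Iter 6: z = 0.0017 + 0.3602i, |z|^2 = 0.1297
Iter 7: z = 0.3123 + 0.3572i, |z|^2 = 0.2251
Iter 8: z = 0.4119 + 0.5791i, |z|^2 = 0.5050
Iter 9: z = 0.2763 + 0.8331i, |z|^2 = 0.7703
Iter 10: z = -0.1756 + 0.8163i, |z|^2 = 0.6973
Iter 11: z = -0.1936 + 0.0692i, |z|^2 = 0.0423
Iter 12: z = 0.4747 + 0.3292i, |z|^2 = 0.3337
Iter 13: z = 0.5589 + 0.6685i, |z|^2 = 0.7594
Did not escape in 14 iterations → in set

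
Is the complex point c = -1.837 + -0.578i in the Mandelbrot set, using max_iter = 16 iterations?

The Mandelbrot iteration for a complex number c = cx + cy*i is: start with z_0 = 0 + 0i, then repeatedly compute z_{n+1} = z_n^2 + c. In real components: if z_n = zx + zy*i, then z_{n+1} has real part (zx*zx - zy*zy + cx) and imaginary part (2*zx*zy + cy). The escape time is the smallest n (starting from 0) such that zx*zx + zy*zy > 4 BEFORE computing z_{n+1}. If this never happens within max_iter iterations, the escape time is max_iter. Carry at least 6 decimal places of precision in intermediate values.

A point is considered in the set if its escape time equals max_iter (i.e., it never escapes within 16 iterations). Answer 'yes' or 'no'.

Answer: no

Derivation:
z_0 = 0 + 0i, c = -1.8370 + -0.5780i
Iter 1: z = -1.8370 + -0.5780i, |z|^2 = 3.7087
Iter 2: z = 1.2035 + 1.5456i, |z|^2 = 3.8372
Iter 3: z = -2.7774 + 3.1421i, |z|^2 = 17.5871
Escaped at iteration 3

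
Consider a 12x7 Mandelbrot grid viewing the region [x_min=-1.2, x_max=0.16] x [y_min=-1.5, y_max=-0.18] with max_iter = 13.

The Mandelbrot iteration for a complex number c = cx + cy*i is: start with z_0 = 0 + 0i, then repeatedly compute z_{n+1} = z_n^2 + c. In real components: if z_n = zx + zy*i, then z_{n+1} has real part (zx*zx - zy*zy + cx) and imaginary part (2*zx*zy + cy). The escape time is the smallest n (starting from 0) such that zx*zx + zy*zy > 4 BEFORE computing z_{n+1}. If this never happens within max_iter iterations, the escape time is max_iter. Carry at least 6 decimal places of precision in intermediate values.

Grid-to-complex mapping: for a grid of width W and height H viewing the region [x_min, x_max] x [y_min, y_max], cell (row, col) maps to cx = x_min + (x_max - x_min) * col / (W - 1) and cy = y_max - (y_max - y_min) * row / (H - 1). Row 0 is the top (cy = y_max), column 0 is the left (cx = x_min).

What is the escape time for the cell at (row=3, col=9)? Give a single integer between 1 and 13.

Answer: 13

Derivation:
z_0 = 0 + 0i, c = -0.0873 + -0.8400i
Iter 1: z = -0.0873 + -0.8400i, |z|^2 = 0.7132
Iter 2: z = -0.7853 + -0.6934i, |z|^2 = 1.0974
Iter 3: z = 0.0486 + 0.2490i, |z|^2 = 0.0643
Iter 4: z = -0.1469 + -0.8158i, |z|^2 = 0.6871
Iter 5: z = -0.7312 + -0.6003i, |z|^2 = 0.8951
Iter 6: z = 0.0871 + 0.0380i, |z|^2 = 0.0090
Iter 7: z = -0.0811 + -0.8334i, |z|^2 = 0.7011
Iter 8: z = -0.7752 + -0.7048i, |z|^2 = 1.0977
Iter 9: z = 0.0170 + 0.2527i, |z|^2 = 0.0642
Iter 10: z = -0.1508 + -0.8314i, |z|^2 = 0.7140
Iter 11: z = -0.7557 + -0.5892i, |z|^2 = 0.9183
Iter 12: z = 0.1368 + 0.0505i, |z|^2 = 0.0213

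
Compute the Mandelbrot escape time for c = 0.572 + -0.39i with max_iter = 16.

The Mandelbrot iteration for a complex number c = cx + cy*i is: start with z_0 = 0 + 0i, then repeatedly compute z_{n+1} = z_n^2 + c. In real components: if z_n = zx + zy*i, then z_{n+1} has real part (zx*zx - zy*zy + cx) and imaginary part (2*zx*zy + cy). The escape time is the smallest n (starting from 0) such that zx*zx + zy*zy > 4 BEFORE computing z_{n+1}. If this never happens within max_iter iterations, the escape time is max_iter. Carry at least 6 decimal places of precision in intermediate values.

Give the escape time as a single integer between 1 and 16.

Answer: 4

Derivation:
z_0 = 0 + 0i, c = 0.5720 + -0.3900i
Iter 1: z = 0.5720 + -0.3900i, |z|^2 = 0.4793
Iter 2: z = 0.7471 + -0.8362i, |z|^2 = 1.2573
Iter 3: z = 0.4310 + -1.6394i, |z|^2 = 2.8732
Iter 4: z = -1.9298 + -1.8030i, |z|^2 = 6.9750
Escaped at iteration 4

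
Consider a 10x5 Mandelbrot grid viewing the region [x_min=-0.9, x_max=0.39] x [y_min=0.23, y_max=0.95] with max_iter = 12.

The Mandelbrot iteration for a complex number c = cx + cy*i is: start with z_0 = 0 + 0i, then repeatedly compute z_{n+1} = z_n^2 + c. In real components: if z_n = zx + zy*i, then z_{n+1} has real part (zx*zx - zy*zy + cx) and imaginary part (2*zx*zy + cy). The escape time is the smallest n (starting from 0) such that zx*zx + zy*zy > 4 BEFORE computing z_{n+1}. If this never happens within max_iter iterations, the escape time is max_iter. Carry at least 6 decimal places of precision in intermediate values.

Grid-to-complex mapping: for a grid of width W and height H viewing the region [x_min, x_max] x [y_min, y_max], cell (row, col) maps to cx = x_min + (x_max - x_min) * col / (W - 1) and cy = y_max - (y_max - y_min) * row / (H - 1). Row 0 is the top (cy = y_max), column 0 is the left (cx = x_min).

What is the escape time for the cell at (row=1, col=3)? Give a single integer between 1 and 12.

z_0 = 0 + 0i, c = -0.4700 + 0.7700i
Iter 1: z = -0.4700 + 0.7700i, |z|^2 = 0.8138
Iter 2: z = -0.8420 + 0.0462i, |z|^2 = 0.7111
Iter 3: z = 0.2368 + 0.6922i, |z|^2 = 0.5352
Iter 4: z = -0.8931 + 1.0979i, |z|^2 = 2.0029
Iter 5: z = -0.8778 + -1.1909i, |z|^2 = 2.1887
Iter 6: z = -1.1178 + 2.8607i, |z|^2 = 9.4329
Escaped at iteration 6

Answer: 6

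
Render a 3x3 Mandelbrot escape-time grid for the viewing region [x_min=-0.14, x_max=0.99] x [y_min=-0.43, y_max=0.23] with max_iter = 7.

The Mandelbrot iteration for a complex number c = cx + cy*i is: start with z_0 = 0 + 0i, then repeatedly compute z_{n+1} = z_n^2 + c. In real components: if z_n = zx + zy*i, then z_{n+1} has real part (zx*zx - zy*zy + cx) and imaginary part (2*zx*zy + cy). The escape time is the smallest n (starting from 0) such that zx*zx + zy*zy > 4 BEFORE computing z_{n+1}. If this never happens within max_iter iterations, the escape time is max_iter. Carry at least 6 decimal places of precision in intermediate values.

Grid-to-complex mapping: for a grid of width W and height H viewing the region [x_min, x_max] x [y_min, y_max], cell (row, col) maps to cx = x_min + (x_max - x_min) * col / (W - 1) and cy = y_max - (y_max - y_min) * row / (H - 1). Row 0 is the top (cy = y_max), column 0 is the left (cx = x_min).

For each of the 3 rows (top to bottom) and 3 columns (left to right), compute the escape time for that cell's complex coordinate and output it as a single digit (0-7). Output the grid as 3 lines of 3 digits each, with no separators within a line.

(row=0, col=0): c = -0.1400 + 0.2300i → escape time 7
(row=0, col=1): c = 0.4250 + 0.2300i → escape time 7
(row=0, col=2): c = 0.9900 + 0.2300i → escape time 2
(row=1, col=0): c = -0.1400 + -0.1000i → escape time 7
(row=1, col=1): c = 0.4250 + -0.1000i → escape time 6
(row=1, col=2): c = 0.9900 + -0.1000i → escape time 3
(row=2, col=0): c = -0.1400 + -0.4300i → escape time 7
(row=2, col=1): c = 0.4250 + -0.4300i → escape time 7
(row=2, col=2): c = 0.9900 + -0.4300i → escape time 2

Answer: 772
763
772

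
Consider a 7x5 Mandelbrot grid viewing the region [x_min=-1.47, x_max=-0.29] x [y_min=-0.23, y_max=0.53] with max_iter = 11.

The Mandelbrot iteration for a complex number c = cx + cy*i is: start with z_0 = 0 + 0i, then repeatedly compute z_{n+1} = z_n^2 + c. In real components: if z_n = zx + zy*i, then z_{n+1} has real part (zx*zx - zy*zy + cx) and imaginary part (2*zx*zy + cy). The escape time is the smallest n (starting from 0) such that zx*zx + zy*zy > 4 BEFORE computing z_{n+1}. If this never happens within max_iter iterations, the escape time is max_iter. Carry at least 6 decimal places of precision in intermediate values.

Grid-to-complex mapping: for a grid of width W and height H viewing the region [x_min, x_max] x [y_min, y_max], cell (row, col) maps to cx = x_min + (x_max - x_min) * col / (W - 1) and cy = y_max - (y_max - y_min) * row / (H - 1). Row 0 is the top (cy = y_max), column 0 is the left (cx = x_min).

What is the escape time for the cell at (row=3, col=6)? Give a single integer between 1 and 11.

Answer: 11

Derivation:
z_0 = 0 + 0i, c = -0.2900 + -0.0400i
Iter 1: z = -0.2900 + -0.0400i, |z|^2 = 0.0857
Iter 2: z = -0.2075 + -0.0168i, |z|^2 = 0.0433
Iter 3: z = -0.2472 + -0.0330i, |z|^2 = 0.0622
Iter 4: z = -0.2300 + -0.0237i, |z|^2 = 0.0534
Iter 5: z = -0.2377 + -0.0291i, |z|^2 = 0.0573
Iter 6: z = -0.2344 + -0.0262i, |z|^2 = 0.0556
Iter 7: z = -0.2358 + -0.0277i, |z|^2 = 0.0564
Iter 8: z = -0.2352 + -0.0269i, |z|^2 = 0.0560
Iter 9: z = -0.2354 + -0.0273i, |z|^2 = 0.0562
Iter 10: z = -0.2353 + -0.0271i, |z|^2 = 0.0561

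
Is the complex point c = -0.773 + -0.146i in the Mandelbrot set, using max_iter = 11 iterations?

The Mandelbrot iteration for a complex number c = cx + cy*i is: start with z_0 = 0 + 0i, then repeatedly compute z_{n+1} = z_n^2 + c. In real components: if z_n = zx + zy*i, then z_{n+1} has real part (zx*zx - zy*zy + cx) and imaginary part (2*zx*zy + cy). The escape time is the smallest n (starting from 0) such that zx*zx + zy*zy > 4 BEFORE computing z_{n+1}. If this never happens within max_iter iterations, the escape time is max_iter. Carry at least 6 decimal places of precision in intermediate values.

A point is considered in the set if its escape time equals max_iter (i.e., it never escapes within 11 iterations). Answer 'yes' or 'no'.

Answer: yes

Derivation:
z_0 = 0 + 0i, c = -0.7730 + -0.1460i
Iter 1: z = -0.7730 + -0.1460i, |z|^2 = 0.6188
Iter 2: z = -0.1968 + 0.0797i, |z|^2 = 0.0451
Iter 3: z = -0.7406 + -0.1774i, |z|^2 = 0.5800
Iter 4: z = -0.2559 + 0.1167i, |z|^2 = 0.0791
Iter 5: z = -0.7211 + -0.2058i, |z|^2 = 0.5624
Iter 6: z = -0.2953 + 0.1507i, |z|^2 = 0.1099
Iter 7: z = -0.7085 + -0.2350i, |z|^2 = 0.5572
Iter 8: z = -0.3262 + 0.1871i, |z|^2 = 0.1414
Iter 9: z = -0.7016 + -0.2680i, |z|^2 = 0.5640
Iter 10: z = -0.3527 + 0.2301i, |z|^2 = 0.1773
Did not escape in 11 iterations → in set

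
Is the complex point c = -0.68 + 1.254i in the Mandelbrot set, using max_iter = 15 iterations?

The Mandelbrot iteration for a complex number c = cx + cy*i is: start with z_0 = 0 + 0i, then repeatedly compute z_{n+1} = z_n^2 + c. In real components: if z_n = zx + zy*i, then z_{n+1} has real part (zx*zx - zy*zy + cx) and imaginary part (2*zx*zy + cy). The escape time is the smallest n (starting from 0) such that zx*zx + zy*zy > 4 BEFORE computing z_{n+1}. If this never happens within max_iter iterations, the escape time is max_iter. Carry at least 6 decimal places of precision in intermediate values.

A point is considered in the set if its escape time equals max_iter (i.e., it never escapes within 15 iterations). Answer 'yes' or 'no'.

Answer: no

Derivation:
z_0 = 0 + 0i, c = -0.6800 + 1.2540i
Iter 1: z = -0.6800 + 1.2540i, |z|^2 = 2.0349
Iter 2: z = -1.7901 + -0.4514i, |z|^2 = 3.4083
Iter 3: z = 2.3207 + 2.8703i, |z|^2 = 13.6241
Escaped at iteration 3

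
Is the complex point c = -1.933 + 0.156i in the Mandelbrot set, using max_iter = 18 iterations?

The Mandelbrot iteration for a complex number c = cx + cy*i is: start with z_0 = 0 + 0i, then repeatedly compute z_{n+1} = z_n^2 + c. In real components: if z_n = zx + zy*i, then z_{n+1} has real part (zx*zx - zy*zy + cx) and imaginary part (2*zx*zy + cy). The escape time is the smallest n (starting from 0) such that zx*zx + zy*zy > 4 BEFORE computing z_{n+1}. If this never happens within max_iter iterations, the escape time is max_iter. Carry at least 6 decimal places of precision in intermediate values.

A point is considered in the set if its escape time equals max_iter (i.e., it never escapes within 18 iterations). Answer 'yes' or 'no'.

Answer: no

Derivation:
z_0 = 0 + 0i, c = -1.9330 + 0.1560i
Iter 1: z = -1.9330 + 0.1560i, |z|^2 = 3.7608
Iter 2: z = 1.7792 + -0.4471i, |z|^2 = 3.3653
Iter 3: z = 1.0325 + -1.4349i, |z|^2 = 3.1250
Iter 4: z = -2.9259 + -2.8071i, |z|^2 = 16.4405
Escaped at iteration 4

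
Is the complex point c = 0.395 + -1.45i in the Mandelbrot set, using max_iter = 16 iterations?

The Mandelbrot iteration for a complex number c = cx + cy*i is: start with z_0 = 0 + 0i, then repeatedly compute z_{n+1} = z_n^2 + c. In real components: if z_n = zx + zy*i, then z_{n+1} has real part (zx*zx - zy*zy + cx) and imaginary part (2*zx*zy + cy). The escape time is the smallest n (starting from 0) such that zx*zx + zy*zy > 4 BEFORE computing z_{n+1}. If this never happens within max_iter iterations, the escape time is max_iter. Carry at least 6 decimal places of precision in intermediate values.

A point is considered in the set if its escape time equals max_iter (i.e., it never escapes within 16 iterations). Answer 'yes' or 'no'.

z_0 = 0 + 0i, c = 0.3950 + -1.4500i
Iter 1: z = 0.3950 + -1.4500i, |z|^2 = 2.2585
Iter 2: z = -1.5515 + -2.5955i, |z|^2 = 9.1437
Escaped at iteration 2

Answer: no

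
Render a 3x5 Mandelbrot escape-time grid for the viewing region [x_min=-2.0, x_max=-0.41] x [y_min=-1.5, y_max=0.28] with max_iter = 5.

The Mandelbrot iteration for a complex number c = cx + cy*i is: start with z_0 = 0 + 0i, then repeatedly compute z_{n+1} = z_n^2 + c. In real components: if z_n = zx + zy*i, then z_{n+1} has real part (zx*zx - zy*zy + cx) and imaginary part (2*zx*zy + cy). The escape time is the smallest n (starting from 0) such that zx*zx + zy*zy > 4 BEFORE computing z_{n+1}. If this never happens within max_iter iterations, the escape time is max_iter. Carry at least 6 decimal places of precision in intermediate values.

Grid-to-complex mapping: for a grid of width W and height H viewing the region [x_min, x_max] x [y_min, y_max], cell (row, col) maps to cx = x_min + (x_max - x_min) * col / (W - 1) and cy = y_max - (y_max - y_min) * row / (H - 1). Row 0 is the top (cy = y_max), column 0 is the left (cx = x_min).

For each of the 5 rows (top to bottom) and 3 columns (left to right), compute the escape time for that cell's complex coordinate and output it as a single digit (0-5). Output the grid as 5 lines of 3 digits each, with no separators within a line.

Answer: 155
155
135
134
122

Derivation:
(row=0, col=0): c = -2.0000 + 0.2800i → escape time 1
(row=0, col=1): c = -1.2050 + 0.2800i → escape time 5
(row=0, col=2): c = -0.4100 + 0.2800i → escape time 5
(row=1, col=0): c = -2.0000 + -0.1650i → escape time 1
(row=1, col=1): c = -1.2050 + -0.1650i → escape time 5
(row=1, col=2): c = -0.4100 + -0.1650i → escape time 5
(row=2, col=0): c = -2.0000 + -0.6100i → escape time 1
(row=2, col=1): c = -1.2050 + -0.6100i → escape time 3
(row=2, col=2): c = -0.4100 + -0.6100i → escape time 5
(row=3, col=0): c = -2.0000 + -1.0550i → escape time 1
(row=3, col=1): c = -1.2050 + -1.0550i → escape time 3
(row=3, col=2): c = -0.4100 + -1.0550i → escape time 4
(row=4, col=0): c = -2.0000 + -1.5000i → escape time 1
(row=4, col=1): c = -1.2050 + -1.5000i → escape time 2
(row=4, col=2): c = -0.4100 + -1.5000i → escape time 2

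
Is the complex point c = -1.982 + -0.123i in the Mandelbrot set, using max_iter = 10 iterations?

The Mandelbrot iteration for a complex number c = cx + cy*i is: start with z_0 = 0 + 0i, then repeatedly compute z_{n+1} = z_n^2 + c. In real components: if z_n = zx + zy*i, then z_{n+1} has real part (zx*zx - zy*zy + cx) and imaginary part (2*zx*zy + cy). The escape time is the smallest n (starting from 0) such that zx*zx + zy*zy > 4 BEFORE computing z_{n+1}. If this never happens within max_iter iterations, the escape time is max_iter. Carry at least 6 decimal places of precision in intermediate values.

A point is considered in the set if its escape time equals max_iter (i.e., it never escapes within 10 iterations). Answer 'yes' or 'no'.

Answer: no

Derivation:
z_0 = 0 + 0i, c = -1.9820 + -0.1230i
Iter 1: z = -1.9820 + -0.1230i, |z|^2 = 3.9435
Iter 2: z = 1.9312 + 0.3646i, |z|^2 = 3.8624
Iter 3: z = 1.6146 + 1.2851i, |z|^2 = 4.2585
Escaped at iteration 3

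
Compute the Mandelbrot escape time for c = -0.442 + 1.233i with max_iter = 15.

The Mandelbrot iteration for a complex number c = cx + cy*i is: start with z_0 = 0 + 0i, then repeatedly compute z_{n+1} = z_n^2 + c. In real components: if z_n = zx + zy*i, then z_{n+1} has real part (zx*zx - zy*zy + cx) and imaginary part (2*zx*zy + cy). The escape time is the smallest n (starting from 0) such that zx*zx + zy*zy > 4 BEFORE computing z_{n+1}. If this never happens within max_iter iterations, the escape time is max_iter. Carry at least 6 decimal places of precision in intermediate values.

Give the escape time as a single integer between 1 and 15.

z_0 = 0 + 0i, c = -0.4420 + 1.2330i
Iter 1: z = -0.4420 + 1.2330i, |z|^2 = 1.7157
Iter 2: z = -1.7669 + 0.1430i, |z|^2 = 3.1425
Iter 3: z = 2.6596 + 0.7276i, |z|^2 = 7.6026
Escaped at iteration 3

Answer: 3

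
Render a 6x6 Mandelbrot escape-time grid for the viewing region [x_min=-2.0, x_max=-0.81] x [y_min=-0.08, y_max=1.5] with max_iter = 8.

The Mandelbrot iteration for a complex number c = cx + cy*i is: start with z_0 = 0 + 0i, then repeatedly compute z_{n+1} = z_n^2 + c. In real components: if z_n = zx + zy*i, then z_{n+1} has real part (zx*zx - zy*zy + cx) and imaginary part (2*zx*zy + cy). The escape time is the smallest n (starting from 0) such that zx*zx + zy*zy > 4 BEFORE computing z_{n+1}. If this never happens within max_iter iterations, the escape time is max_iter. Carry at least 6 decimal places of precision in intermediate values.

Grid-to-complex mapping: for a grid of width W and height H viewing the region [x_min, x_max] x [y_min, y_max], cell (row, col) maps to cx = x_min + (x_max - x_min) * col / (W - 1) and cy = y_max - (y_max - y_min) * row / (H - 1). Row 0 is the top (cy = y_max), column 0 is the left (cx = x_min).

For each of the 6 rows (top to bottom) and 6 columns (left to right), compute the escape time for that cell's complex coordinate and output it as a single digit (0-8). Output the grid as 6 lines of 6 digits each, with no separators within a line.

(row=0, col=0): c = -2.0000 + 1.5000i → escape time 1
(row=0, col=1): c = -1.7620 + 1.5000i → escape time 1
(row=0, col=2): c = -1.5240 + 1.5000i → escape time 1
(row=0, col=3): c = -1.2860 + 1.5000i → escape time 2
(row=0, col=4): c = -1.0480 + 1.5000i → escape time 2
(row=0, col=5): c = -0.8100 + 1.5000i → escape time 2
(row=1, col=0): c = -2.0000 + 1.1840i → escape time 1
(row=1, col=1): c = -1.7620 + 1.1840i → escape time 1
(row=1, col=2): c = -1.5240 + 1.1840i → escape time 2
(row=1, col=3): c = -1.2860 + 1.1840i → escape time 2
(row=1, col=4): c = -1.0480 + 1.1840i → escape time 3
(row=1, col=5): c = -0.8100 + 1.1840i → escape time 3
(row=2, col=0): c = -2.0000 + 0.8680i → escape time 1
(row=2, col=1): c = -1.7620 + 0.8680i → escape time 2
(row=2, col=2): c = -1.5240 + 0.8680i → escape time 3
(row=2, col=3): c = -1.2860 + 0.8680i → escape time 3
(row=2, col=4): c = -1.0480 + 0.8680i → escape time 3
(row=2, col=5): c = -0.8100 + 0.8680i → escape time 4
(row=3, col=0): c = -2.0000 + 0.5520i → escape time 1
(row=3, col=1): c = -1.7620 + 0.5520i → escape time 3
(row=3, col=2): c = -1.5240 + 0.5520i → escape time 3
(row=3, col=3): c = -1.2860 + 0.5520i → escape time 3
(row=3, col=4): c = -1.0480 + 0.5520i → escape time 5
(row=3, col=5): c = -0.8100 + 0.5520i → escape time 5
(row=4, col=0): c = -2.0000 + 0.2360i → escape time 1
(row=4, col=1): c = -1.7620 + 0.2360i → escape time 4
(row=4, col=2): c = -1.5240 + 0.2360i → escape time 5
(row=4, col=3): c = -1.2860 + 0.2360i → escape time 8
(row=4, col=4): c = -1.0480 + 0.2360i → escape time 8
(row=4, col=5): c = -0.8100 + 0.2360i → escape time 8
(row=5, col=0): c = -2.0000 + -0.0800i → escape time 1
(row=5, col=1): c = -1.7620 + -0.0800i → escape time 5
(row=5, col=2): c = -1.5240 + -0.0800i → escape time 7
(row=5, col=3): c = -1.2860 + -0.0800i → escape time 8
(row=5, col=4): c = -1.0480 + -0.0800i → escape time 8
(row=5, col=5): c = -0.8100 + -0.0800i → escape time 8

Answer: 111222
112233
123334
133355
145888
157888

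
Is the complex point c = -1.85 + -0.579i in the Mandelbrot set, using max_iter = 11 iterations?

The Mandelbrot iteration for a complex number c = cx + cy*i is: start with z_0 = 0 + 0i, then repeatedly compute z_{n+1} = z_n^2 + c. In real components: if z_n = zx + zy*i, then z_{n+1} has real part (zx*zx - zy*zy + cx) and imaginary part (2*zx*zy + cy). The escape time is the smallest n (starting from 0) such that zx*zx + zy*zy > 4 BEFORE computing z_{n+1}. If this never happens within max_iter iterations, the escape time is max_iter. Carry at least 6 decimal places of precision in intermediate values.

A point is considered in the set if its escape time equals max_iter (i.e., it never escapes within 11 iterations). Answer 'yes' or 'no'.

Answer: no

Derivation:
z_0 = 0 + 0i, c = -1.8500 + -0.5790i
Iter 1: z = -1.8500 + -0.5790i, |z|^2 = 3.7577
Iter 2: z = 1.2373 + 1.5633i, |z|^2 = 3.9747
Iter 3: z = -2.7631 + 3.2894i, |z|^2 = 18.4549
Escaped at iteration 3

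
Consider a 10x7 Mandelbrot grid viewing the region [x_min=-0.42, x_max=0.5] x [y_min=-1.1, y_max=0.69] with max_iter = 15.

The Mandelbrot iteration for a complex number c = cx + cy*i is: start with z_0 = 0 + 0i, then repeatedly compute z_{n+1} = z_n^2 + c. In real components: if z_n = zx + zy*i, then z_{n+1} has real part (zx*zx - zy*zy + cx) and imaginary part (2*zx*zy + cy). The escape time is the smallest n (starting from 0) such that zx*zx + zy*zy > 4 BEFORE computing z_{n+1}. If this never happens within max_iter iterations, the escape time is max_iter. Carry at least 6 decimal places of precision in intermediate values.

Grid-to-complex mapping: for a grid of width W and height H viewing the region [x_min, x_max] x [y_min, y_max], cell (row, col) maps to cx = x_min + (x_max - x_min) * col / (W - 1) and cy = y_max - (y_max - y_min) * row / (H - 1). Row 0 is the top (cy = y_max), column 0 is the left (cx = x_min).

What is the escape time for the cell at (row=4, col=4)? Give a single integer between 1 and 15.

z_0 = 0 + 0i, c = -0.0111 + -0.5033i
Iter 1: z = -0.0111 + -0.5033i, |z|^2 = 0.2535
Iter 2: z = -0.2643 + -0.4921i, |z|^2 = 0.3121
Iter 3: z = -0.1834 + -0.2432i, |z|^2 = 0.0928
Iter 4: z = -0.0366 + -0.4141i, |z|^2 = 0.1728
Iter 5: z = -0.1813 + -0.4730i, |z|^2 = 0.2566
Iter 6: z = -0.2020 + -0.3318i, |z|^2 = 0.1509
Iter 7: z = -0.0804 + -0.3693i, |z|^2 = 0.1428
Iter 8: z = -0.1410 + -0.4439i, |z|^2 = 0.2170
Iter 9: z = -0.1883 + -0.3781i, |z|^2 = 0.1785
Iter 10: z = -0.1186 + -0.3609i, |z|^2 = 0.1443
Iter 11: z = -0.1273 + -0.4177i, |z|^2 = 0.1907
Iter 12: z = -0.1694 + -0.3970i, |z|^2 = 0.1863
Iter 13: z = -0.1400 + -0.3688i, |z|^2 = 0.1557
Iter 14: z = -0.1276 + -0.4000i, |z|^2 = 0.1763

Answer: 15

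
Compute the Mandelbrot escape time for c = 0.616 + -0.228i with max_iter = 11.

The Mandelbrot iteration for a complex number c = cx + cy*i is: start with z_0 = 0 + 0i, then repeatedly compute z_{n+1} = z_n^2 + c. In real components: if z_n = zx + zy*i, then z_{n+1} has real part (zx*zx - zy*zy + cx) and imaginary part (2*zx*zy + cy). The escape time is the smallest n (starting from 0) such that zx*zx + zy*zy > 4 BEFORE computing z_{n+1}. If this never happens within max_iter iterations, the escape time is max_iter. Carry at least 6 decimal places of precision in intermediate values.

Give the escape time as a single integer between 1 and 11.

z_0 = 0 + 0i, c = 0.6160 + -0.2280i
Iter 1: z = 0.6160 + -0.2280i, |z|^2 = 0.4314
Iter 2: z = 0.9435 + -0.5089i, |z|^2 = 1.1491
Iter 3: z = 1.2472 + -1.1883i, |z|^2 = 2.9674
Iter 4: z = 0.7595 + -3.1919i, |z|^2 = 10.7650
Escaped at iteration 4

Answer: 4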